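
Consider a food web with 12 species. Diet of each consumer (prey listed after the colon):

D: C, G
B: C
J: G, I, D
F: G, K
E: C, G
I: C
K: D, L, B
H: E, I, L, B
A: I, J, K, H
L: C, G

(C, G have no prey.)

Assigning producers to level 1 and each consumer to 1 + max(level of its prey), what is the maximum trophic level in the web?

4

Producers (level 1): C, G.
C → D → K → A gives A level 4.
No species has a prey at level 4, so no species reaches level 5.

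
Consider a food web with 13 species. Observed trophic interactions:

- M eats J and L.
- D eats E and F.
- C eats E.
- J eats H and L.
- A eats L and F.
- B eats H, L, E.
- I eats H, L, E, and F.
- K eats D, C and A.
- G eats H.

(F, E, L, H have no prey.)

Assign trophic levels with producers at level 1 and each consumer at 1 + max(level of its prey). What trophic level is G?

Trophic level 2

H is a producer → level 1.
G eats H → level 2.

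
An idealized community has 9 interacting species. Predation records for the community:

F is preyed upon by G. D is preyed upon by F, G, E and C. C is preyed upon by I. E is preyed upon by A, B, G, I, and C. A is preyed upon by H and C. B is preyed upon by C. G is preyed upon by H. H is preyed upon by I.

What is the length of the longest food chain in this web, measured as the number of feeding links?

4 links

One longest chain: D → E → G → H → I.
It has 5 species and 4 links.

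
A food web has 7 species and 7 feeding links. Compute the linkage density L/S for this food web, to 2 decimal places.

There are L = 7 links among S = 7 species.
L/S = 7/7 = 1.0000 ≈ 1.00.

L/S = 1.00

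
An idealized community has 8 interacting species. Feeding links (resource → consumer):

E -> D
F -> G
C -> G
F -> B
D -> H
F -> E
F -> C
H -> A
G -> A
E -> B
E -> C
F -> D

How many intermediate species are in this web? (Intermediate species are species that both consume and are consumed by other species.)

5

Intermediate species (has both prey and predators): E, D, C, G, H.
Count: 5.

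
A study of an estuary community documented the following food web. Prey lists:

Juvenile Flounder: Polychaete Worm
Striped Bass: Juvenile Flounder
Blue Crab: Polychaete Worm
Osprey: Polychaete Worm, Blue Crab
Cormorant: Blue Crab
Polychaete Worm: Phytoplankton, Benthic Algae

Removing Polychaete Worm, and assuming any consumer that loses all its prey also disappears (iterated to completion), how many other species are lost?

5

Remove Polychaete Worm.
Round 1: Juvenile Flounder (all prey gone), Blue Crab (all prey gone) → extinct.
Round 2: Cormorant (all prey gone), Osprey (all prey gone), Striped Bass (all prey gone) → extinct.
No further losses. Total secondary extinctions: 5.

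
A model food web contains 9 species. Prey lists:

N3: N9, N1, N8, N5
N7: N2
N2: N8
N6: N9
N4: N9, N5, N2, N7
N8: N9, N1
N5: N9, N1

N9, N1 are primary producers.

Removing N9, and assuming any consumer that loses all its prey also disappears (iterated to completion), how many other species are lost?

1

Remove N9.
Round 1: N6 (all prey gone) → extinct.
No further losses. Total secondary extinctions: 1.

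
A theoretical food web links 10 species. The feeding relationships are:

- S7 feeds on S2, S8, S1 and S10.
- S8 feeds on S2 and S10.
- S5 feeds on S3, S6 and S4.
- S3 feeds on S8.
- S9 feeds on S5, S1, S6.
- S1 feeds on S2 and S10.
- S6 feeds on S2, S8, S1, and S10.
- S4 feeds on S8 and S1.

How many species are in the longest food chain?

One longest chain: S2 → S8 → S3 → S5 → S9.
It has 5 species and 4 links.

5 species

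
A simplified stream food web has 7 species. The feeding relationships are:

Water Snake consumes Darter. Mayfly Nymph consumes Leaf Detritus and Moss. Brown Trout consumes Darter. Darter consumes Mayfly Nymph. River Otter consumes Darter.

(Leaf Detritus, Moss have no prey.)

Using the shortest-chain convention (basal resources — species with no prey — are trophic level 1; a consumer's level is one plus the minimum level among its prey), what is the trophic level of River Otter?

Leaf Detritus has no prey (basal) → level 1.
Mayfly Nymph eats Leaf Detritus → level 2.
Darter eats Mayfly Nymph → level 3.
River Otter eats Darter → level 4.
No prey of River Otter is below level 3, so 4 is the minimum.

Trophic level 4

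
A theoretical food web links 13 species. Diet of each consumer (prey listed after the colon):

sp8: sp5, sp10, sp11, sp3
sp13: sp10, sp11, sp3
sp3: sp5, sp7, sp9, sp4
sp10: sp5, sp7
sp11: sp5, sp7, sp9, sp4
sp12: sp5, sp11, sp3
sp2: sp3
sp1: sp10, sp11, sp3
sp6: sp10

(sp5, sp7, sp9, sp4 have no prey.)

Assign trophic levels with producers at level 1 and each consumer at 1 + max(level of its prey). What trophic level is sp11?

sp5 is a producer → level 1.
sp11 eats sp5 (level 1); other prey at levels: sp7 1, sp9 1, sp4 1 → level 2.

Trophic level 2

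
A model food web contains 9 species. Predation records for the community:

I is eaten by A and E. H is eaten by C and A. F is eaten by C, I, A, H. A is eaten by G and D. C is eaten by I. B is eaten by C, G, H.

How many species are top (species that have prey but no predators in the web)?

Top species (has prey, but nothing eats it): E, D, G.
Count: 3.

3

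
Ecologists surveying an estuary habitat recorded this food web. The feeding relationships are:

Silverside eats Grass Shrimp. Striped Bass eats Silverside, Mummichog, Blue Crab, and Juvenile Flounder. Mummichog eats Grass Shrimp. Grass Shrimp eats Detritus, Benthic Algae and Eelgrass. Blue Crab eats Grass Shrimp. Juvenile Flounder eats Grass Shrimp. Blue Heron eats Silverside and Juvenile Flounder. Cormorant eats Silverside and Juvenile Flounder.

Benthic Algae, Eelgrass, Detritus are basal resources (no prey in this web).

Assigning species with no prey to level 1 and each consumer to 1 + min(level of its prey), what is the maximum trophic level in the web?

Basal resources (level 1): Benthic Algae, Eelgrass, Detritus.
Following each consumer down to its lowest-level prey: Benthic Algae → Grass Shrimp → Mummichog → Striped Bass (levels 1 through 4).
All prey of Striped Bass (Mummichog 3, Silverside 3, Blue Crab 3, Juvenile Flounder 3) are at level 3 or above, so Striped Bass is at level 1 + 3 = 4.
Every consumer has at least one prey at level 3 or below, so none exceeds level 4.

4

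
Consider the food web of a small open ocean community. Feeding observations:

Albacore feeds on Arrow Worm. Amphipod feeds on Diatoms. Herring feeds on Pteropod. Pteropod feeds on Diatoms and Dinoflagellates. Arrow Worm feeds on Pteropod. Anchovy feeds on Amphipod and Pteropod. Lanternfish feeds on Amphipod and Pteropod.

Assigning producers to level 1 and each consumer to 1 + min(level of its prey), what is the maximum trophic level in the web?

4

Producers (level 1): Diatoms, Dinoflagellates.
Following each consumer down to its lowest-level prey: Diatoms → Pteropod → Arrow Worm → Albacore (levels 1 through 4).
All prey of Albacore (Arrow Worm 3) are at level 3 or above, so Albacore is at level 1 + 3 = 4.
Every consumer has at least one prey at level 3 or below, so none exceeds level 4.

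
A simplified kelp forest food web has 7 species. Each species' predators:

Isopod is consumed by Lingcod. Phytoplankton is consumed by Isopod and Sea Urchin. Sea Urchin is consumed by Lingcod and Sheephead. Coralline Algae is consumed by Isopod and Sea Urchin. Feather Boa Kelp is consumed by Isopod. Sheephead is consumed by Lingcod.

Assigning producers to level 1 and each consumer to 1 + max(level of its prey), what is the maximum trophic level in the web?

4

Producers (level 1): Feather Boa Kelp, Coralline Algae, Phytoplankton.
Coralline Algae → Sea Urchin → Sheephead → Lingcod gives Lingcod level 4.
No species has a prey at level 4, so no species reaches level 5.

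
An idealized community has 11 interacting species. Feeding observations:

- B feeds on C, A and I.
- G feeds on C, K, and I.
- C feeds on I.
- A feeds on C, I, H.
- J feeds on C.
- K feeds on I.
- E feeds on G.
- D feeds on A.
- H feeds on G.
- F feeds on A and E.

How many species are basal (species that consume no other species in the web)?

Basal species (no prey listed): I.
Count: 1.

1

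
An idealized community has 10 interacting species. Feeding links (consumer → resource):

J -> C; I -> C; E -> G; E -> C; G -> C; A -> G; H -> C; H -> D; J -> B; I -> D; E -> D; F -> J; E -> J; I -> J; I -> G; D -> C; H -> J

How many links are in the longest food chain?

2 links

One longest chain: C → J → E.
It has 3 species and 2 links.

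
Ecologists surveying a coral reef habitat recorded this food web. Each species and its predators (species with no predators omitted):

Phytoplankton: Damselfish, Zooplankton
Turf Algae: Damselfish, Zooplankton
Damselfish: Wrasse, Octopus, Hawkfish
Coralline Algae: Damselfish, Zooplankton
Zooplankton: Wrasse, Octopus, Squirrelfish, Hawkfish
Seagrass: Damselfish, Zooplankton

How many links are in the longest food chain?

2 links

One longest chain: Seagrass → Damselfish → Wrasse.
It has 3 species and 2 links.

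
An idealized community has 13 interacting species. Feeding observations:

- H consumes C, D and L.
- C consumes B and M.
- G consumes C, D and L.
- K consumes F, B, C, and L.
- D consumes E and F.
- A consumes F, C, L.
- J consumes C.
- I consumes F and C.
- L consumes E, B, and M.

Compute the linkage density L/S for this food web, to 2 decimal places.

L/S = 1.77

There are L = 23 links among S = 13 species.
L/S = 23/13 = 1.7692 ≈ 1.77.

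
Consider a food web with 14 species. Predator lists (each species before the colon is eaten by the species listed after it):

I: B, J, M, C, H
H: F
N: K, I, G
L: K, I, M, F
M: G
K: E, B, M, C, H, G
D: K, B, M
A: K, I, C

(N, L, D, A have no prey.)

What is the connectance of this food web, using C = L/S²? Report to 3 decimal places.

C = 0.133

The web has S = 14 species and L = 26 feeding links.
C = L / S² = 26 / 196 = 0.1327 ≈ 0.133.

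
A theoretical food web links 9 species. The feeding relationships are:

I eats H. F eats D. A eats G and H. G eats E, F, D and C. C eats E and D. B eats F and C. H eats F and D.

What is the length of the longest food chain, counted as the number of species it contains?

4 species

One longest chain: D → F → H → I.
It has 4 species and 3 links.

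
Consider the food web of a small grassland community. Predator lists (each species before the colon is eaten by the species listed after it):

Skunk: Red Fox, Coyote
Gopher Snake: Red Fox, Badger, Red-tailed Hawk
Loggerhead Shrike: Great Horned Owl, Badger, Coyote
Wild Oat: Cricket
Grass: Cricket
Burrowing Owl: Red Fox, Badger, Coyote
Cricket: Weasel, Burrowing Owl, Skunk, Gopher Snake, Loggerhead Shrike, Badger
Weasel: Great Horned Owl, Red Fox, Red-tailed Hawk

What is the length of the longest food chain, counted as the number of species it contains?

4 species

One longest chain: Grass → Cricket → Weasel → Great Horned Owl.
It has 4 species and 3 links.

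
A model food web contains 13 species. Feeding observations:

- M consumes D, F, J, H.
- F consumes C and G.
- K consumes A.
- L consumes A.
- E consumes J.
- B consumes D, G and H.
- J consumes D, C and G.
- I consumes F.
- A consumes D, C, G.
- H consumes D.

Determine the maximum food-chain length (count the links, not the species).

2 links

One longest chain: G → A → L.
It has 3 species and 2 links.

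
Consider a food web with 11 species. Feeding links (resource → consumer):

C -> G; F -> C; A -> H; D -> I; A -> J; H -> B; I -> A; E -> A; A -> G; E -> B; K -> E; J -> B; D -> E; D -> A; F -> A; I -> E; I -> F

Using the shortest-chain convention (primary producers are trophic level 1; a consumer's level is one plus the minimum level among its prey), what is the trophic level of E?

Trophic level 2

D is a producer → level 1.
E eats D → level 2.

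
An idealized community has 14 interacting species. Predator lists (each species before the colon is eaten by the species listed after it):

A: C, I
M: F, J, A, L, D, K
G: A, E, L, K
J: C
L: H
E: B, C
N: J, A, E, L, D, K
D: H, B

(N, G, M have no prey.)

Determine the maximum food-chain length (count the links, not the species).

One longest chain: N → D → H.
It has 3 species and 2 links.

2 links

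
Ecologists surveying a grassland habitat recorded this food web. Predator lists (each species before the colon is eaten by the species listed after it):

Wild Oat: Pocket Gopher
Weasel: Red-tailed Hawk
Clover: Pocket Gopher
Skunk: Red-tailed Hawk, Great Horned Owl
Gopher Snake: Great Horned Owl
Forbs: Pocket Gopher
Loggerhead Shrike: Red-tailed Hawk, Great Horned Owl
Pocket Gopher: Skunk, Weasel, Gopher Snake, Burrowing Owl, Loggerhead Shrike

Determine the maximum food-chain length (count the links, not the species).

One longest chain: Wild Oat → Pocket Gopher → Loggerhead Shrike → Red-tailed Hawk.
It has 4 species and 3 links.

3 links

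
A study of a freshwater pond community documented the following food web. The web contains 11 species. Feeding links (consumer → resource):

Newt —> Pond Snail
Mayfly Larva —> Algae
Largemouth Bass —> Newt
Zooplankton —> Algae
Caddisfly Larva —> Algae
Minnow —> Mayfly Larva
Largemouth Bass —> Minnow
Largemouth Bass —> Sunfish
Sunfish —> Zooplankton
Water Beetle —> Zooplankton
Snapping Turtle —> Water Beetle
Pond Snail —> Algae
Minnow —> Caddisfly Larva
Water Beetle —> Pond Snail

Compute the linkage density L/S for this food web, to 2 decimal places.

There are L = 14 links among S = 11 species.
L/S = 14/11 = 1.2727 ≈ 1.27.

L/S = 1.27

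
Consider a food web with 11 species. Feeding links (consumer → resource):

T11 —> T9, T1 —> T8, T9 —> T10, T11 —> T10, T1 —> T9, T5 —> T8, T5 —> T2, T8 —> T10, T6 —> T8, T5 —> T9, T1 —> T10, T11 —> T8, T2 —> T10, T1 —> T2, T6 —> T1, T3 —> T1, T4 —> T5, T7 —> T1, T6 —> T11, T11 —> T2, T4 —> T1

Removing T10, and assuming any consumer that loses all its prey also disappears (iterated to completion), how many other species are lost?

Remove T10.
Round 1: T2 (all prey gone), T9 (all prey gone), T8 (all prey gone) → extinct.
Round 2: T11 (all prey gone), T1 (all prey gone), T5 (all prey gone) → extinct.
Round 3: T7 (all prey gone), T4 (all prey gone), T6 (all prey gone), T3 (all prey gone) → extinct.
No further losses. Total secondary extinctions: 10.

10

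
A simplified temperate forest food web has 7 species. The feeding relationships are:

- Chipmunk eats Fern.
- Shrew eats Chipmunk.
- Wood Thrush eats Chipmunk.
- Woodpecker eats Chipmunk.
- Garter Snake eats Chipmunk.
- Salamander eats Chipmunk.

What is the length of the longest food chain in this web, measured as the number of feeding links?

2 links

One longest chain: Fern → Chipmunk → Shrew.
It has 3 species and 2 links.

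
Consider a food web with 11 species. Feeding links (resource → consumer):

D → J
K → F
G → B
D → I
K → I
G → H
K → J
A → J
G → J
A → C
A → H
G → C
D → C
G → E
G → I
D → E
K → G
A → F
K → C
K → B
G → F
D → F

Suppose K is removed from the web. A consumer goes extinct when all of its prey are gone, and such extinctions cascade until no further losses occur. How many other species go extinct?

Remove K.
Round 1: G (all prey gone) → extinct.
Round 2: B (all prey gone) → extinct.
No further losses. Total secondary extinctions: 2.

2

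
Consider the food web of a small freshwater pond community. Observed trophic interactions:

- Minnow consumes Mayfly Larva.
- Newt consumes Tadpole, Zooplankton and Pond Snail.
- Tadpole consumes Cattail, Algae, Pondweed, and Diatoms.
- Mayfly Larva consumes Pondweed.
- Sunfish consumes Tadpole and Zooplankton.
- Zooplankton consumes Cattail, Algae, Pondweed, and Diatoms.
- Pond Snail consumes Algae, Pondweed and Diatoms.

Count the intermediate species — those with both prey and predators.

Intermediate species (has both prey and predators): Pond Snail, Tadpole, Zooplankton, Mayfly Larva.
Count: 4.

4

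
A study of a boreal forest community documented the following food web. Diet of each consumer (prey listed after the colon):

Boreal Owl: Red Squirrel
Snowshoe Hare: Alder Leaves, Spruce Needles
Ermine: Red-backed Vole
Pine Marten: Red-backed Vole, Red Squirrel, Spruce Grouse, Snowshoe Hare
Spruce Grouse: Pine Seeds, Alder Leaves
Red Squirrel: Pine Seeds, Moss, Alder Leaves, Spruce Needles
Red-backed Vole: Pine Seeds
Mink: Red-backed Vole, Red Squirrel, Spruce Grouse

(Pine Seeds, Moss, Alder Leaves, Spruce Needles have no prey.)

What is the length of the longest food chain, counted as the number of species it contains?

One longest chain: Pine Seeds → Red-backed Vole → Mink.
It has 3 species and 2 links.

3 species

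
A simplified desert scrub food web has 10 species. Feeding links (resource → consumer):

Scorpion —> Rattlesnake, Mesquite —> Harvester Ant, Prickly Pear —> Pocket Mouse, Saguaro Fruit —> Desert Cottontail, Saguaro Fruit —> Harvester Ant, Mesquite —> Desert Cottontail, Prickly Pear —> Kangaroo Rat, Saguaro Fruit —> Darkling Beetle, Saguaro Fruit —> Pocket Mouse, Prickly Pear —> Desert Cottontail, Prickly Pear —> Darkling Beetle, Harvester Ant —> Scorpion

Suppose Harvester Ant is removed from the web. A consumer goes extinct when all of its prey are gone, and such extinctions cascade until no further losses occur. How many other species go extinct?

Remove Harvester Ant.
Round 1: Scorpion (all prey gone) → extinct.
Round 2: Rattlesnake (all prey gone) → extinct.
No further losses. Total secondary extinctions: 2.

2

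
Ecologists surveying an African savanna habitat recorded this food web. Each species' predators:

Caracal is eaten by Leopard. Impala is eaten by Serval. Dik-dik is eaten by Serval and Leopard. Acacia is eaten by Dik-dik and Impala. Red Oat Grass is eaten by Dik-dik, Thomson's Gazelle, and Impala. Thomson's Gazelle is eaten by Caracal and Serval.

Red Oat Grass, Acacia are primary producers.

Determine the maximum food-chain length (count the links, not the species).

3 links

One longest chain: Red Oat Grass → Thomson's Gazelle → Caracal → Leopard.
It has 4 species and 3 links.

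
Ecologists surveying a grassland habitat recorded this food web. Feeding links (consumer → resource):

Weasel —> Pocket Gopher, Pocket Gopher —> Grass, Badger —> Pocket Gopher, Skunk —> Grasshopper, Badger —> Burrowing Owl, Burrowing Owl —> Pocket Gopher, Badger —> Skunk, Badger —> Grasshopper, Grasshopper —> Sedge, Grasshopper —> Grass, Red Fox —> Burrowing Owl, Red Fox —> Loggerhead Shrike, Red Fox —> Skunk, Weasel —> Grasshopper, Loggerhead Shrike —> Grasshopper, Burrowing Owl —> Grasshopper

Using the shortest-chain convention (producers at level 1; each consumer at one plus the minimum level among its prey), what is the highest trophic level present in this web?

4

Producers (level 1): Grass, Sedge.
Following each consumer down to its lowest-level prey: Grass → Grasshopper → Loggerhead Shrike → Red Fox (levels 1 through 4).
All prey of Red Fox (Loggerhead Shrike 3, Skunk 3, Burrowing Owl 3) are at level 3 or above, so Red Fox is at level 1 + 3 = 4.
Every consumer has at least one prey at level 3 or below, so none exceeds level 4.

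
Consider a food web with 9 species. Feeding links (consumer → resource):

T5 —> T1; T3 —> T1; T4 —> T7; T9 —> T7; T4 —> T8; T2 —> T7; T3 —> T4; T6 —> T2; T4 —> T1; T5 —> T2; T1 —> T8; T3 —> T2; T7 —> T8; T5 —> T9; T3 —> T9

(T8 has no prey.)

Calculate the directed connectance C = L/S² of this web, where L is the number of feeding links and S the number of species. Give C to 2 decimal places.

C = 0.19

The web has S = 9 species and L = 15 feeding links.
C = L / S² = 15 / 81 = 0.1852 ≈ 0.19.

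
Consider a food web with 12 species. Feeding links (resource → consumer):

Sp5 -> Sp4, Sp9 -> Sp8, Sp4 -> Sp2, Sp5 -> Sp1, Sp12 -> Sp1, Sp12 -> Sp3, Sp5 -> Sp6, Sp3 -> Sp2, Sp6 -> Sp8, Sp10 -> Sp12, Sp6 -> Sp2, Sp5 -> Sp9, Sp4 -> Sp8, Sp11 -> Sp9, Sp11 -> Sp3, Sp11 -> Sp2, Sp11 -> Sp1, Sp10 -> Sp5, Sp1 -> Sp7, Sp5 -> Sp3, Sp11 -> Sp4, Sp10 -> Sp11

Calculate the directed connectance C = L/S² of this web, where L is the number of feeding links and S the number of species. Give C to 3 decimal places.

The web has S = 12 species and L = 22 feeding links.
C = L / S² = 22 / 144 = 0.1528 ≈ 0.153.

C = 0.153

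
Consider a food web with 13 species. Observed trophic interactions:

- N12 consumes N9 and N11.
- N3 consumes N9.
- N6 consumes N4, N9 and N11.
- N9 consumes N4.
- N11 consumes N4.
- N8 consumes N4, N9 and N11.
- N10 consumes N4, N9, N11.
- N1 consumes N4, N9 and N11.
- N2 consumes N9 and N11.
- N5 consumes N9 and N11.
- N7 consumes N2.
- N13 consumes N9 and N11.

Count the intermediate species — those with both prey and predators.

Intermediate species (has both prey and predators): N9, N11, N2.
Count: 3.

3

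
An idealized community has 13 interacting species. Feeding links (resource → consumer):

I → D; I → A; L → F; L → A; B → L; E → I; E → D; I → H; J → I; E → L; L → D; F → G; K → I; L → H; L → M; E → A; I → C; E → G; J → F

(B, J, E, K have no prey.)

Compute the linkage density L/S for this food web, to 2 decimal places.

There are L = 19 links among S = 13 species.
L/S = 19/13 = 1.4615 ≈ 1.46.

L/S = 1.46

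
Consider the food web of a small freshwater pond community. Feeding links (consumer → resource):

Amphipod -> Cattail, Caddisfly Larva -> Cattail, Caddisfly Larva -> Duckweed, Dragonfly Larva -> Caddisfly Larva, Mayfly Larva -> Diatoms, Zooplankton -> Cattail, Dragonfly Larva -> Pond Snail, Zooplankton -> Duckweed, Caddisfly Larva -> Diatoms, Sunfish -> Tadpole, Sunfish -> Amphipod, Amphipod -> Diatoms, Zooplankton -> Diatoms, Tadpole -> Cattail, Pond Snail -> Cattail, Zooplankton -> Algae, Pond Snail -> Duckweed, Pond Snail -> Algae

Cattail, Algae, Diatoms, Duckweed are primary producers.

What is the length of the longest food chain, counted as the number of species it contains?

One longest chain: Cattail → Tadpole → Sunfish.
It has 3 species and 2 links.

3 species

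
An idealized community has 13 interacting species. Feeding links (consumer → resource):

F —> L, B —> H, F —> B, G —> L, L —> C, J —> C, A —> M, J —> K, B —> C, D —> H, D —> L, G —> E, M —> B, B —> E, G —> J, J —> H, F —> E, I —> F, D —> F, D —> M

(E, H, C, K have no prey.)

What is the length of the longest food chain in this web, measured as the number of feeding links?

One longest chain: E → B → M → A.
It has 4 species and 3 links.

3 links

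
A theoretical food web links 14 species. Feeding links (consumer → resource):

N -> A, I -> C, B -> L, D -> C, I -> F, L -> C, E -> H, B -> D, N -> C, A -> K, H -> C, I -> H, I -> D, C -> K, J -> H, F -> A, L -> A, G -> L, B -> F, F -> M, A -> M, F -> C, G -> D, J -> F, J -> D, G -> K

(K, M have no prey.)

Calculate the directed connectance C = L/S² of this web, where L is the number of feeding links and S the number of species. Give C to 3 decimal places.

C = 0.133

The web has S = 14 species and L = 26 feeding links.
C = L / S² = 26 / 196 = 0.1327 ≈ 0.133.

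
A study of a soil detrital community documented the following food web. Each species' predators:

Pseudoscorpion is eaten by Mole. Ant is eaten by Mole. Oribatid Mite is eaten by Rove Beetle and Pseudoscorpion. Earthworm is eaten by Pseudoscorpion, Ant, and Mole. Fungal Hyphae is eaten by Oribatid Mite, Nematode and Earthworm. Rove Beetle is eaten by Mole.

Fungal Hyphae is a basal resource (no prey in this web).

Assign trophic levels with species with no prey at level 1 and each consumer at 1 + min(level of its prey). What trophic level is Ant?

Trophic level 3

Fungal Hyphae has no prey (basal) → level 1.
Earthworm eats Fungal Hyphae → level 2.
Ant eats Earthworm → level 3.
No prey of Ant is below level 2, so 3 is the minimum.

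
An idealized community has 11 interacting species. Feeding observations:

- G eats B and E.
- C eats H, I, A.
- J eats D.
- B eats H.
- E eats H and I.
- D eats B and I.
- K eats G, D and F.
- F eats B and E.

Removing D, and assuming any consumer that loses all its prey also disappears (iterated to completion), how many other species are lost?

Remove D.
Round 1: J (all prey gone) → extinct.
No further losses. Total secondary extinctions: 1.

1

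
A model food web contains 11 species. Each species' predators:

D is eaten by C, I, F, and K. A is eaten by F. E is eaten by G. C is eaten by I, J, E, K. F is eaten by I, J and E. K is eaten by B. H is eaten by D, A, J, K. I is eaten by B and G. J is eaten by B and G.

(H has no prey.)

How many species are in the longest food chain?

5 species

One longest chain: H → D → C → E → G.
It has 5 species and 4 links.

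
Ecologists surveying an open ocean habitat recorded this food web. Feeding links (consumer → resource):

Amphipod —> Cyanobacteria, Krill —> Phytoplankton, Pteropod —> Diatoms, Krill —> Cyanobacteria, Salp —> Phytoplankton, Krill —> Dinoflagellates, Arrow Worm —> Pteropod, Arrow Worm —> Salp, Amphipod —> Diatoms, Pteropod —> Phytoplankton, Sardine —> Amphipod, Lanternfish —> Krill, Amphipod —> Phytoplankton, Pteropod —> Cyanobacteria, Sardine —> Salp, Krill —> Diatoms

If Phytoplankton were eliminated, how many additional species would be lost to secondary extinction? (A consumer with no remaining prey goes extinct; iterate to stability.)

Remove Phytoplankton.
Round 1: Salp (all prey gone) → extinct.
No further losses. Total secondary extinctions: 1.

1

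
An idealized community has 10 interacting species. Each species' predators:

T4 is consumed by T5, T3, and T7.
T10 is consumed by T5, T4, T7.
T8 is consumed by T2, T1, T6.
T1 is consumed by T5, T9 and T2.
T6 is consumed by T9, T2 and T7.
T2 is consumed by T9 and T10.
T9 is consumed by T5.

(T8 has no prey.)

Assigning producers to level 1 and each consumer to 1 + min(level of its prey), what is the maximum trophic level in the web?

Producers (level 1): T8.
Following each consumer down to its lowest-level prey: T8 → T2 → T10 → T4 → T3 (levels 1 through 5).
All prey of T3 (T4 4) are at level 4 or above, so T3 is at level 1 + 4 = 5.
Every consumer has at least one prey at level 4 or below, so none exceeds level 5.

5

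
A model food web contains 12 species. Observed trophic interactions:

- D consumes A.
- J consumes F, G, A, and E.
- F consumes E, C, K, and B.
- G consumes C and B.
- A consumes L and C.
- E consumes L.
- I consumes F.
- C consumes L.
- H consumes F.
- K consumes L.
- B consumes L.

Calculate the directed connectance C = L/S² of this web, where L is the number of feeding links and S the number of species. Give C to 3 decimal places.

C = 0.132

The web has S = 12 species and L = 19 feeding links.
C = L / S² = 19 / 144 = 0.1319 ≈ 0.132.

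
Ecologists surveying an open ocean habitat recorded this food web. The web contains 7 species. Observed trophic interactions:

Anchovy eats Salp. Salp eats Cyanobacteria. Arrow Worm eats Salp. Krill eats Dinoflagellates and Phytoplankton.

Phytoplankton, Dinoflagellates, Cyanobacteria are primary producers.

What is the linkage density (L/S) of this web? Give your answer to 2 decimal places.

L/S = 0.71

There are L = 5 links among S = 7 species.
L/S = 5/7 = 0.7143 ≈ 0.71.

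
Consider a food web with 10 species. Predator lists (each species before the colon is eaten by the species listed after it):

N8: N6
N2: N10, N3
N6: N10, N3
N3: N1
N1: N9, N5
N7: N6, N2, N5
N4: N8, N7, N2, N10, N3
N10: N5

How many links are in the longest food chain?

One longest chain: N4 → N8 → N6 → N3 → N1 → N9.
It has 6 species and 5 links.

5 links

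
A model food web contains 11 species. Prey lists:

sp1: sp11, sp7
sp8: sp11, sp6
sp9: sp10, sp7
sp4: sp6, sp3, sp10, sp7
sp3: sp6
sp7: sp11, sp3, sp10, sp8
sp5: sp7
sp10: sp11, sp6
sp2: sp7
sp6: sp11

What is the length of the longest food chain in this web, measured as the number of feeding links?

4 links

One longest chain: sp11 → sp6 → sp3 → sp7 → sp9.
It has 5 species and 4 links.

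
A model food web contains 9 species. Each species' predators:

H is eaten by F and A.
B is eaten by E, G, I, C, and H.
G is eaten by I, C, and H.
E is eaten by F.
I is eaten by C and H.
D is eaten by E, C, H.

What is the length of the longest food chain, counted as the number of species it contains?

5 species

One longest chain: B → G → I → H → F.
It has 5 species and 4 links.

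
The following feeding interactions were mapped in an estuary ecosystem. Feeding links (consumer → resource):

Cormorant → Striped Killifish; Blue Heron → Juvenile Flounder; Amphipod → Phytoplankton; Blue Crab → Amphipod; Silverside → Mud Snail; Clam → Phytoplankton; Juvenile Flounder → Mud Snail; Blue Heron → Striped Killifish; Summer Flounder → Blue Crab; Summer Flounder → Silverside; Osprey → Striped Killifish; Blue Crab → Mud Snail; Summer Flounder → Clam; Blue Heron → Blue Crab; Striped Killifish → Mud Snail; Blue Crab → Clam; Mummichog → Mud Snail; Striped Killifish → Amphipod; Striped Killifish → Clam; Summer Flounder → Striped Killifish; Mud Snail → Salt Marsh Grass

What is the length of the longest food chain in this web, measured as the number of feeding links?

One longest chain: Salt Marsh Grass → Mud Snail → Striped Killifish → Cormorant.
It has 4 species and 3 links.

3 links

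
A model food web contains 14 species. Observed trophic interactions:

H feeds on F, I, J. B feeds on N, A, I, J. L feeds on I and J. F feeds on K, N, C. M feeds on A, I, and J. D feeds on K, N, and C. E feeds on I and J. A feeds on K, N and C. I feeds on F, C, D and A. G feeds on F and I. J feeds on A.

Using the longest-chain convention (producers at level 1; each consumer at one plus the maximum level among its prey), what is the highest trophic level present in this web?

4

Producers (level 1): C, N, K.
C → A → J → E gives E level 4.
No species has a prey at level 4, so no species reaches level 5.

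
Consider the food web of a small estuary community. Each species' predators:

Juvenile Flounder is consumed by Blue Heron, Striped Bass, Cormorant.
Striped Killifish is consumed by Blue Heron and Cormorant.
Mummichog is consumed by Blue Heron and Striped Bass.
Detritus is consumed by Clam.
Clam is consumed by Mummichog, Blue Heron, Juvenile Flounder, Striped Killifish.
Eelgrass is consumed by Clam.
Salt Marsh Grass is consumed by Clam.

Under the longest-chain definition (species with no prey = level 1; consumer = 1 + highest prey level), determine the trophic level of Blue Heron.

Eelgrass has no prey (basal) → level 1.
Clam eats Eelgrass (level 1); other prey at levels: Salt Marsh Grass 1, Detritus 1 → level 2.
Striped Killifish eats Clam → level 3.
Blue Heron eats Striped Killifish (level 3); other prey at levels: Clam 2, Juvenile Flounder 3, Mummichog 3 → level 4.

Trophic level 4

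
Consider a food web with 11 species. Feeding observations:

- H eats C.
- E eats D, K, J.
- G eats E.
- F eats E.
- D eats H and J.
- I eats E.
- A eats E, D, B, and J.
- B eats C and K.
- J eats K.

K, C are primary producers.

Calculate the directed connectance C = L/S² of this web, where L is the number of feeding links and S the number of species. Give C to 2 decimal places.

The web has S = 11 species and L = 16 feeding links.
C = L / S² = 16 / 121 = 0.1322 ≈ 0.13.

C = 0.13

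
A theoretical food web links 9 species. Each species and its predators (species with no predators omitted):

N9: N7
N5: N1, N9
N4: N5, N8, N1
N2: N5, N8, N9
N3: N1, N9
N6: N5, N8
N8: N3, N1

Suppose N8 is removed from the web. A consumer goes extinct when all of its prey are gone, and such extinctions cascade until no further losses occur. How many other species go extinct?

1

Remove N8.
Round 1: N3 (all prey gone) → extinct.
No further losses. Total secondary extinctions: 1.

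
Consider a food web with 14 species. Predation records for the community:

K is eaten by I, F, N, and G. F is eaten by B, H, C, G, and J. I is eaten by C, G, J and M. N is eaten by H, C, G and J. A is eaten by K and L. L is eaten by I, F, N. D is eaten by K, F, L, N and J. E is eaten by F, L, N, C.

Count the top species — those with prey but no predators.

6

Top species (has prey, but nothing eats it): C, G, H, B, J, M.
Count: 6.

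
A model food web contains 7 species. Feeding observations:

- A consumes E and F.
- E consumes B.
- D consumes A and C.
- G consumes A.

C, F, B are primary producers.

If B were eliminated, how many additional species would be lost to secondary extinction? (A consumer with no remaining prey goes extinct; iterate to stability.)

1

Remove B.
Round 1: E (all prey gone) → extinct.
No further losses. Total secondary extinctions: 1.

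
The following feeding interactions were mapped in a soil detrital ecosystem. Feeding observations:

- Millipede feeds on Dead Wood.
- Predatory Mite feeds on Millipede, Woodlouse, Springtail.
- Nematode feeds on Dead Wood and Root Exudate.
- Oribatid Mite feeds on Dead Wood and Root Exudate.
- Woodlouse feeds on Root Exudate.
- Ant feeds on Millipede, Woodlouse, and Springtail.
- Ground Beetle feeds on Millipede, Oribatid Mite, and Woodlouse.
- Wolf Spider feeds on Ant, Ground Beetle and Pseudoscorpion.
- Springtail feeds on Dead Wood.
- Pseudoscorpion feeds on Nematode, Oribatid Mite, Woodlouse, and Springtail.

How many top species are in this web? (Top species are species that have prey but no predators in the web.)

2

Top species (has prey, but nothing eats it): Predatory Mite, Wolf Spider.
Count: 2.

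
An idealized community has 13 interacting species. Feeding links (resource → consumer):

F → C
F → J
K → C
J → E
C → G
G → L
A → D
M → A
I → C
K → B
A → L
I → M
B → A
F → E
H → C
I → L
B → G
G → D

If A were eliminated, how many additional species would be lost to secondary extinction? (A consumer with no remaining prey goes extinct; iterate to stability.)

0

Remove A.
Every predator of it retains at least one other prey: D still has G; L still has I, G.
No consumer loses all prey, so no secondary extinctions occur.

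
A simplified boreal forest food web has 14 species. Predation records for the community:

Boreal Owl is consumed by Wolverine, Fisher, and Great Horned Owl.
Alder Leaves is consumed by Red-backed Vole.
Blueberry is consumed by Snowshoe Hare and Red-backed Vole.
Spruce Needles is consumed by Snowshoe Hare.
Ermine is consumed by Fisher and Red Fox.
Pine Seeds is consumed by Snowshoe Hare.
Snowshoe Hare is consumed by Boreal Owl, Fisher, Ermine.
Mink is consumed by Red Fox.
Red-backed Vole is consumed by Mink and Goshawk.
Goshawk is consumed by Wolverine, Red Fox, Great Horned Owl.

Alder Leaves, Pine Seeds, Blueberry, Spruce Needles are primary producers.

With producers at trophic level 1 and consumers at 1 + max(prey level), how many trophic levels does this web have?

4

Producers (level 1): Alder Leaves, Pine Seeds, Blueberry, Spruce Needles.
Alder Leaves → Red-backed Vole → Goshawk → Wolverine gives Wolverine level 4.
No species has a prey at level 4, so no species reaches level 5.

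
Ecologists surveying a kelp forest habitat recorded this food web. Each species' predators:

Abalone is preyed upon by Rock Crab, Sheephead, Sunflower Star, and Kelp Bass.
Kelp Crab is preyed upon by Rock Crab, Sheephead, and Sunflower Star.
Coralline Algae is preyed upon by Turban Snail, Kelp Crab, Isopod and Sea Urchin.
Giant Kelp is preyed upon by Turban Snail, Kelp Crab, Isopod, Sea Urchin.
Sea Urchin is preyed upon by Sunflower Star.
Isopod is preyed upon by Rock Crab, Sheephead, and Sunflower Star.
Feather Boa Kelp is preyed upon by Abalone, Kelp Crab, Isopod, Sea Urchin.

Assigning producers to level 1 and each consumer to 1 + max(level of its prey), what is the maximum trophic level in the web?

3

Producers (level 1): Giant Kelp, Coralline Algae, Feather Boa Kelp.
Feather Boa Kelp → Abalone → Kelp Bass gives Kelp Bass level 3.
No species has a prey at level 3, so no species reaches level 4.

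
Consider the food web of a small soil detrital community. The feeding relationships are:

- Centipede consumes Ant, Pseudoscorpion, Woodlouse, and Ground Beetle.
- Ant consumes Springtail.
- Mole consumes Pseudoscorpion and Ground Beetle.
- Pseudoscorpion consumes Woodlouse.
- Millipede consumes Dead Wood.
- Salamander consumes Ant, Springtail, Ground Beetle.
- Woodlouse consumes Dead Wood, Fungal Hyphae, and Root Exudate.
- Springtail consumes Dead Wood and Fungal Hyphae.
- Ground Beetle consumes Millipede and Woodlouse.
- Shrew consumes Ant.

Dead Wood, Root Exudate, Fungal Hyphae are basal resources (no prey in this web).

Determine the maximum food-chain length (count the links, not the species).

3 links

One longest chain: Dead Wood → Woodlouse → Ground Beetle → Salamander.
It has 4 species and 3 links.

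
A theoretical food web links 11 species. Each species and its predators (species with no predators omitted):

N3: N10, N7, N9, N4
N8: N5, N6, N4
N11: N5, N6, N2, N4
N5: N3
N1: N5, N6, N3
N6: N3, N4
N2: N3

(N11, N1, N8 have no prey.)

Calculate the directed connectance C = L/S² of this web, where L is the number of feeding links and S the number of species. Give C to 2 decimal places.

C = 0.15

The web has S = 11 species and L = 18 feeding links.
C = L / S² = 18 / 121 = 0.1488 ≈ 0.15.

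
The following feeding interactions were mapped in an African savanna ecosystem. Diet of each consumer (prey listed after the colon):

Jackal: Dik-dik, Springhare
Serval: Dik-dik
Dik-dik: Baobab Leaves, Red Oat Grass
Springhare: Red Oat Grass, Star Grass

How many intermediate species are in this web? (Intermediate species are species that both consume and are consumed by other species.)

2

Intermediate species (has both prey and predators): Dik-dik, Springhare.
Count: 2.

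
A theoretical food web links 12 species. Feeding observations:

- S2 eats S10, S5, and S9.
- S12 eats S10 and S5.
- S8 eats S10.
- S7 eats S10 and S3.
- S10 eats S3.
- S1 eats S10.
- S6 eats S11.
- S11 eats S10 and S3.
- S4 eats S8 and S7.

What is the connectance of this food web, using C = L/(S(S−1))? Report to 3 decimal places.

C = 0.114

The web has S = 12 species and L = 15 feeding links.
C = L / (S(S−1)) = 15 / 132 = 0.1136 ≈ 0.114.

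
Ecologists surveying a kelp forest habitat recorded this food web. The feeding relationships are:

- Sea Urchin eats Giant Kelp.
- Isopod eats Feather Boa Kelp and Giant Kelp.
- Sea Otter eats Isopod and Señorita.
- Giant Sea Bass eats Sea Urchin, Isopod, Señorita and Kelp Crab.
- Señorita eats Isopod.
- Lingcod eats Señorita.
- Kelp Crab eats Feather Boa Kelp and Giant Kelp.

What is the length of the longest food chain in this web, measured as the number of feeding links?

3 links

One longest chain: Giant Kelp → Isopod → Señorita → Lingcod.
It has 4 species and 3 links.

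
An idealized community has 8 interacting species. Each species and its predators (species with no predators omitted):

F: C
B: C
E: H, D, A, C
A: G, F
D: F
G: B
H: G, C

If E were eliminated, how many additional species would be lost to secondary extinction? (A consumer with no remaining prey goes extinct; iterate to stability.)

Remove E.
Round 1: H (all prey gone), D (all prey gone), A (all prey gone) → extinct.
Round 2: G (all prey gone), F (all prey gone) → extinct.
Round 3: B (all prey gone) → extinct.
Round 4: C (all prey gone) → extinct.
No further losses. Total secondary extinctions: 7.

7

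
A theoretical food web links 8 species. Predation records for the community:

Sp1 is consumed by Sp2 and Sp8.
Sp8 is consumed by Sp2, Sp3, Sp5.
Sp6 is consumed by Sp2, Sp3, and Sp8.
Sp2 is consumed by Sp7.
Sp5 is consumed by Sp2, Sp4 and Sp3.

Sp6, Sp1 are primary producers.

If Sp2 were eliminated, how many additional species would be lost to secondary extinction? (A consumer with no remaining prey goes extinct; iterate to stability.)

Remove Sp2.
Round 1: Sp7 (all prey gone) → extinct.
No further losses. Total secondary extinctions: 1.

1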